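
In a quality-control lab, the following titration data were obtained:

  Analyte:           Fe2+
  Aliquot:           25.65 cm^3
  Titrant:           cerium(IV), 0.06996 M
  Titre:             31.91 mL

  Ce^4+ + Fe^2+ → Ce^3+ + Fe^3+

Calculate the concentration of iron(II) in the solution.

0.08703 M

n(Ce4+) = 0.03191 L × 0.06996 mol/L = 2.232 × 10^-3 mol
n(Fe2+) = 2.232 × 10^-3 mol (1:1 mole ratio)
[Fe2+] = 2.232 × 10^-3 mol / 0.02565 L = 0.08703 mol/L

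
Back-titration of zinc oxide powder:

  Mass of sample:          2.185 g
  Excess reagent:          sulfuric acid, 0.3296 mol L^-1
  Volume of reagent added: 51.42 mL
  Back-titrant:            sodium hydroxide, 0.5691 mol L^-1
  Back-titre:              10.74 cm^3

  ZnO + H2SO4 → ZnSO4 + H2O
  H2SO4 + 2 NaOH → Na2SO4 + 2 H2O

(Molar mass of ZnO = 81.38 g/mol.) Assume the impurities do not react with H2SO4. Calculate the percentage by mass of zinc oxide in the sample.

51.74 %

n(H2SO4) added = 0.05142 × 0.3296 = 0.01695 mol
n(NaOH) used in back-titration = 0.01074 × 0.5691 = 6.112 × 10^-3 mol
From the 1:2 ratio, n(H2SO4) left over = 1/2 × 6.112 × 10^-3 = 3.056 × 10^-3 mol
n(H2SO4) consumed by analyte = 0.01695 − 3.056 × 10^-3 = 0.01389 mol
n(ZnO) = 0.01389 mol (1:1 ratio)
mass of ZnO = 0.01389 × 81.38 = 1.131 g
% ZnO = 1.131 / 2.185 × 100 = 51.74 %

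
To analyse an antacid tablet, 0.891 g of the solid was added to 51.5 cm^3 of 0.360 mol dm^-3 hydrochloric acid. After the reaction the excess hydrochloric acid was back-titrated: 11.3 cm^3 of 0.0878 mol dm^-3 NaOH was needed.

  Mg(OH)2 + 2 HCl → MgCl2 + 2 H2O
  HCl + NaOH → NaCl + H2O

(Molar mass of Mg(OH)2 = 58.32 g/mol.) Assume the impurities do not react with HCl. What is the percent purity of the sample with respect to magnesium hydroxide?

n(HCl) added = 0.0515 × 0.360 = 0.0185 mol
n(NaOH) used in back-titration = 0.0113 × 0.0878 = 9.92 × 10^-4 mol
n(HCl) left over = 9.92 × 10^-4 mol (1:1 ratio)
n(HCl) consumed by analyte = 0.0185 − 9.92 × 10^-4 = 0.0175 mol
From the 1:2 ratio, n(Mg(OH)2) = 1/2 × 0.0175 = 8.77 × 10^-3 mol
mass of Mg(OH)2 = 8.77 × 10^-3 × 58.32 = 0.512 g
% Mg(OH)2 = 0.512 / 0.891 × 100 = 57.4 %

57.4 %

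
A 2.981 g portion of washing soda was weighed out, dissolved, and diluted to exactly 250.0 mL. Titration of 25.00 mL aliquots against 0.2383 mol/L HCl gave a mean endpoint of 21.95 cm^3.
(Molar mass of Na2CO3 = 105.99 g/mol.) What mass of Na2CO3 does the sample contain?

Na2CO3 + 2 HCl → 2 NaCl + H2O + CO2
n(HCl) per titration = 0.02195 × 0.2383 = 5.231 × 10^-3 mol
From the 1:2 ratio, n(Na2CO3) in each aliquot = 1/2 × 5.231 × 10^-3 = 2.615 × 10^-3 mol
n(Na2CO3) in the whole flask = 2.615 × 10^-3 × 250.0/25.00 = 0.02615 mol
mass of Na2CO3 = 0.02615 × 105.99 = 2.772 g

2.772 g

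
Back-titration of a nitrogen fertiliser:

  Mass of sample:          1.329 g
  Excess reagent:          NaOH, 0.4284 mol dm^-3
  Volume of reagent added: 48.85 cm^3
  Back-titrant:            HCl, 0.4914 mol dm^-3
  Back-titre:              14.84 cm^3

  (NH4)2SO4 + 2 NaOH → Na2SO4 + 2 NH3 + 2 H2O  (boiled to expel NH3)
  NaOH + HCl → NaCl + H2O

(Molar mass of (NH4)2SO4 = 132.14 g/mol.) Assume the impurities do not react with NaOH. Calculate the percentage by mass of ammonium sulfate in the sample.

67.78 %

n(NaOH) added = 0.04885 × 0.4284 = 0.02093 mol
n(HCl) used in back-titration = 0.01484 × 0.4914 = 7.292 × 10^-3 mol
n(NaOH) left over = 7.292 × 10^-3 mol (1:1 ratio)
n(NaOH) consumed by analyte = 0.02093 − 7.292 × 10^-3 = 0.01363 mol
From the 1:2 ratio, n((NH4)2SO4) = 1/2 × 0.01363 = 6.817 × 10^-3 mol
mass of (NH4)2SO4 = 6.817 × 10^-3 × 132.14 = 0.9009 g
% (NH4)2SO4 = 0.9009 / 1.329 × 100 = 67.78 %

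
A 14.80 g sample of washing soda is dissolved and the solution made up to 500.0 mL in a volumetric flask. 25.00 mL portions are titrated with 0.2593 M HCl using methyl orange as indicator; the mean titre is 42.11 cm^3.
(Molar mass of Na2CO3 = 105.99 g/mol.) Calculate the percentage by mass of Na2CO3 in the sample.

78.20 %

Na2CO3 + 2 HCl → 2 NaCl + H2O + CO2
n(HCl) per titration = 0.04211 × 0.2593 = 0.01092 mol
From the 1:2 ratio, n(Na2CO3) in each aliquot = 1/2 × 0.01092 = 5.460 × 10^-3 mol
n(Na2CO3) in the whole flask = 5.460 × 10^-3 × 500.0/25.00 = 0.1092 mol
mass of Na2CO3 = 0.1092 × 105.99 = 11.57 g
% Na2CO3 = 11.57 / 14.80 × 100 = 78.20 %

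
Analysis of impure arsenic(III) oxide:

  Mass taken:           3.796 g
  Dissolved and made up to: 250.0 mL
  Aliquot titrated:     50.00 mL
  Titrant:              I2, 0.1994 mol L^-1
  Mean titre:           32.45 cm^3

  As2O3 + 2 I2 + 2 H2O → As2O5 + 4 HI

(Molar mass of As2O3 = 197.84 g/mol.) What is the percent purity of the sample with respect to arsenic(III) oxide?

84.31 %

n(I2) per titration = 0.03245 × 0.1994 = 6.471 × 10^-3 mol
From the 1:2 ratio, n(As2O3) in each aliquot = 1/2 × 6.471 × 10^-3 = 3.235 × 10^-3 mol
n(As2O3) in the whole flask = 3.235 × 10^-3 × 250.0/50.00 = 0.01618 mol
mass of As2O3 = 0.01618 × 197.84 = 3.200 g
% As2O3 = 3.200 / 3.796 × 100 = 84.31 %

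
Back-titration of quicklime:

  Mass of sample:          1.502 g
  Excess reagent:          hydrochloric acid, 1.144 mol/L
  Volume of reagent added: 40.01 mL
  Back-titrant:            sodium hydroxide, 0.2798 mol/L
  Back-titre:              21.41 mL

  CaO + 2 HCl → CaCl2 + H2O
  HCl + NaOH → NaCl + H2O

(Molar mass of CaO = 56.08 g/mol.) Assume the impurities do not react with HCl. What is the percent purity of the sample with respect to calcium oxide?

n(HCl) added = 0.04001 × 1.144 = 0.04577 mol
n(NaOH) used in back-titration = 0.02141 × 0.2798 = 5.991 × 10^-3 mol
n(HCl) left over = 5.991 × 10^-3 mol (1:1 ratio)
n(HCl) consumed by analyte = 0.04577 − 5.991 × 10^-3 = 0.03978 mol
From the 1:2 ratio, n(CaO) = 1/2 × 0.03978 = 0.01989 mol
mass of CaO = 0.01989 × 56.08 = 1.115 g
% CaO = 1.115 / 1.502 × 100 = 74.26 %

74.26 %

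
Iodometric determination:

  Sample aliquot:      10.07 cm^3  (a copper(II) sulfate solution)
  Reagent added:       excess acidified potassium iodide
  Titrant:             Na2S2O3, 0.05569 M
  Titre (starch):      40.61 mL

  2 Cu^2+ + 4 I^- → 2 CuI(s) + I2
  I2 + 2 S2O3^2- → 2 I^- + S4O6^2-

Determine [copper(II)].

0.2246 M

n(S2O3^2-) = 0.04061 × 0.05569 = 2.262 × 10^-3 mol
n(I2) = n(S2O3^2-)/2 = 1.131 × 10^-3 mol
From the 2:1 ratio, n(Cu2+) in the aliquot = 2/1 × 1.131 × 10^-3 = 2.262 × 10^-3 mol
[Cu2+] = 2.262 × 10^-3 / 0.01007 = 0.2246 mol/L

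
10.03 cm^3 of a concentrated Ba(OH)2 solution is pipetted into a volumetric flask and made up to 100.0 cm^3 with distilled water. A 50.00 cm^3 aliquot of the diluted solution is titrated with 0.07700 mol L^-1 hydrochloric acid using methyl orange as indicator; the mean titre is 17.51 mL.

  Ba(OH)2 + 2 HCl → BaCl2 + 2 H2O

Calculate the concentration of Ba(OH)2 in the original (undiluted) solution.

0.1344 mol/L

n(HCl) = 0.01751 × 0.07700 = 1.348 × 10^-3 mol
From the 1:2 ratio, n(Ba(OH)2) in the aliquot = 1/2 × 1.348 × 10^-3 = 6.741 × 10^-4 mol
[Ba(OH)2]_dilute = 6.741 × 10^-4 / 0.05000 = 0.01348 mol/L
Dilution factor = 100.0 / 10.03 = 9.970
[Ba(OH)2]_stock = 0.01348 × 9.970 = 0.1344 mol/L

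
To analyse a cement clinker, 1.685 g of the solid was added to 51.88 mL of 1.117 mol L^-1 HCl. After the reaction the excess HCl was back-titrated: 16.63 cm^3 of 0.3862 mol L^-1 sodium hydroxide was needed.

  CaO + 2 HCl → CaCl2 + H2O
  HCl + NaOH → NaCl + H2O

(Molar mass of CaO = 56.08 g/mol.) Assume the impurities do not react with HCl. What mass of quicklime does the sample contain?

n(HCl) added = 0.05188 × 1.117 = 0.05795 mol
n(NaOH) used in back-titration = 0.01663 × 0.3862 = 6.423 × 10^-3 mol
n(HCl) left over = 6.423 × 10^-3 mol (1:1 ratio)
n(HCl) consumed by analyte = 0.05795 − 6.423 × 10^-3 = 0.05153 mol
From the 1:2 ratio, n(CaO) = 1/2 × 0.05153 = 0.02576 mol
mass of CaO = 0.02576 × 56.08 = 1.445 g

1.445 g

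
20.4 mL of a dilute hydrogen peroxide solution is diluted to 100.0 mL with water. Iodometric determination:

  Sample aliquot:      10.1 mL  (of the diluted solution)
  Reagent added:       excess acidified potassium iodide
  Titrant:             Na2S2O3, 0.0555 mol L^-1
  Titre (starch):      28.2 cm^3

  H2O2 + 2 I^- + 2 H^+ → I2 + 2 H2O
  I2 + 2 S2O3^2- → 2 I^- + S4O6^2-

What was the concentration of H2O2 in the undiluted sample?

0.380 mol/L

n(S2O3^2-) = 0.0282 × 0.0555 = 1.57 × 10^-3 mol
n(I2) = n(S2O3^2-)/2 = 7.83 × 10^-4 mol
n(H2O2) in the aliquot = 7.83 × 10^-4 mol (1:1 ratio)
[H2O2]_dilute = 7.83 × 10^-4 / 0.0101 = 0.0775 mol/L
[H2O2]_original = 0.0775 × 100.0/20.4 = 0.380 mol/L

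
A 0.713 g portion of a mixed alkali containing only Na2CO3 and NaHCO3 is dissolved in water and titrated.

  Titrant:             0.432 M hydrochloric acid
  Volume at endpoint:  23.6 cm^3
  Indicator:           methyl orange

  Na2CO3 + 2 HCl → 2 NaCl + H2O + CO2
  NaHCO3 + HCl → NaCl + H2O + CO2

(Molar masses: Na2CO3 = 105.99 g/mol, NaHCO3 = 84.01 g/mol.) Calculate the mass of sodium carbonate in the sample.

0.245 g

n(HCl) = 0.0236 × 0.432 = 0.0102 mol
Let x = n(Na2CO3), y = n(NaHCO3).
Titrant: 2x + 1y = 0.0102;  mass: 105.99x + 84.01y = 0.713
Solving, x = 2.31 × 10^-3 mol, y = 5.57 × 10^-3 mol
mass of Na2CO3 = 2.31 × 10^-3 × 105.99 = 0.245 g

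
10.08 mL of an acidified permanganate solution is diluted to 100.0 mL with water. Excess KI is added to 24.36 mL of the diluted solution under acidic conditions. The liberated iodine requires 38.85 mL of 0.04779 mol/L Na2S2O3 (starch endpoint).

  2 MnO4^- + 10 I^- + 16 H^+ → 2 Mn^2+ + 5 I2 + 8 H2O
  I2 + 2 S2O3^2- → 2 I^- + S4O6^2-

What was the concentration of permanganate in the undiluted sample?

0.1512 mol/L

n(S2O3^2-) = 0.03885 × 0.04779 = 1.857 × 10^-3 mol
n(I2) = n(S2O3^2-)/2 = 9.283 × 10^-4 mol
From the 2:5 ratio, n(MnO4^-) in the aliquot = 2/5 × 9.283 × 10^-4 = 3.713 × 10^-4 mol
[MnO4^-]_dilute = 3.713 × 10^-4 / 0.02436 = 0.01524 mol/L
[MnO4^-]_original = 0.01524 × 100.0/10.08 = 0.1512 mol/L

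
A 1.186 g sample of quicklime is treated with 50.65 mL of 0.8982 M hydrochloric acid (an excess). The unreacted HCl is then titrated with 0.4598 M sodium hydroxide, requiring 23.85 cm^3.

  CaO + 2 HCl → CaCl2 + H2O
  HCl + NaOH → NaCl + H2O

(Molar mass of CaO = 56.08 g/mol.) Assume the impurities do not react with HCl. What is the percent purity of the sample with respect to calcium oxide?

81.63 %

n(HCl) added = 0.05065 × 0.8982 = 0.04549 mol
n(NaOH) used in back-titration = 0.02385 × 0.4598 = 0.01097 mol
n(HCl) left over = 0.01097 mol (1:1 ratio)
n(HCl) consumed by analyte = 0.04549 − 0.01097 = 0.03453 mol
From the 1:2 ratio, n(CaO) = 1/2 × 0.03453 = 0.01726 mol
mass of CaO = 0.01726 × 56.08 = 0.9682 g
% CaO = 0.9682 / 1.186 × 100 = 81.63 %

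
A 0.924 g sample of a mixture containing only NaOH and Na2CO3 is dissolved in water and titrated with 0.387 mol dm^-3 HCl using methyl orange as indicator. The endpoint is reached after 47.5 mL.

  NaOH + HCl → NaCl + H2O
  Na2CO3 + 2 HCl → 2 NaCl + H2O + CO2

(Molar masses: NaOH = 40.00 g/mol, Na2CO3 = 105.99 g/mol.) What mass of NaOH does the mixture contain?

n(HCl) = 0.0475 × 0.387 = 0.0184 mol
Let x = n(NaOH), y = n(Na2CO3).
Titrant: 1x + 2y = 0.0184;  mass: 40.00x + 105.99y = 0.924
Solving, x = 3.86 × 10^-3 mol, y = 7.26 × 10^-3 mol
mass of NaOH = 3.86 × 10^-3 × 40.00 = 0.154 g

0.154 g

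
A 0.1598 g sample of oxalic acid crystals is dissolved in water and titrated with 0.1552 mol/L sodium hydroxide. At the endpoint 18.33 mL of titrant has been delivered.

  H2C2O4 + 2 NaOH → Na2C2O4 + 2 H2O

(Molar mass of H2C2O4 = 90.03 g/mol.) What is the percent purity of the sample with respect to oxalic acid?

n(NaOH) = 0.01833 L × 0.1552 mol/L = 2.845 × 10^-3 mol
From the 1:2 ratio, n(H2C2O4) = 1/2 × 2.845 × 10^-3 = 1.422 × 10^-3 mol
mass of H2C2O4 = 1.422 × 10^-3 × 90.03 g/mol = 0.1281 g
% H2C2O4 = 0.1281 / 0.1598 × 100 = 80.14 %

80.14 %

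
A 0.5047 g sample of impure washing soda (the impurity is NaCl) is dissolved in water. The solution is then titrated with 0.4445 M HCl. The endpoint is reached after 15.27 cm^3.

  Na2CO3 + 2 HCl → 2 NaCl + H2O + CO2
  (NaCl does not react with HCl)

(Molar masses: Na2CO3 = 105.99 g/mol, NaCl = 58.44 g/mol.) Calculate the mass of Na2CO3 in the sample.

0.3597 g

n(HCl) = 0.01527 × 0.4445 = 6.788 × 10^-3 mol
Let x = n(Na2CO3), y = n(NaCl).
Titrant: 2x = 6.788 × 10^-3;  mass: 105.99x + 58.44y = 0.5047
Solving, x = 3.394 × 10^-3 mol, y = 2.481 × 10^-3 mol
mass of Na2CO3 = 3.394 × 10^-3 × 105.99 = 0.3597 g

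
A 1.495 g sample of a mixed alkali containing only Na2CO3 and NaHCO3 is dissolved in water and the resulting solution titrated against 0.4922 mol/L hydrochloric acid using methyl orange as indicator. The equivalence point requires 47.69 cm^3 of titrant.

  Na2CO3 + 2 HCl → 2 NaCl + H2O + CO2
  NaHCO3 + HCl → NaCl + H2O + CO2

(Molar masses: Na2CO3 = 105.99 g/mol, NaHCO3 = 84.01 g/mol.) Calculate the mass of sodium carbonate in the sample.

n(HCl) = 0.04769 × 0.4922 = 0.02347 mol
Let x = n(Na2CO3), y = n(NaHCO3).
Titrant: 2x + 1y = 0.02347;  mass: 105.99x + 84.01y = 1.495
Solving, x = 7.689 × 10^-3 mol, y = 8.094 × 10^-3 mol
mass of Na2CO3 = 7.689 × 10^-3 × 105.99 = 0.8150 g

0.8150 g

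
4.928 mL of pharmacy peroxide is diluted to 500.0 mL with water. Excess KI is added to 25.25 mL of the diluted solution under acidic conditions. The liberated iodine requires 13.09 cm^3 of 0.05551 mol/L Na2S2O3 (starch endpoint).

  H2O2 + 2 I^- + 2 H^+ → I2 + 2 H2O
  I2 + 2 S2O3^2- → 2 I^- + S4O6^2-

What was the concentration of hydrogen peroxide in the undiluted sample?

n(S2O3^2-) = 0.01309 × 0.05551 = 7.266 × 10^-4 mol
n(I2) = n(S2O3^2-)/2 = 3.633 × 10^-4 mol
n(H2O2) in the aliquot = 3.633 × 10^-4 mol (1:1 ratio)
[H2O2]_dilute = 3.633 × 10^-4 / 0.02525 = 0.01439 mol/L
[H2O2]_original = 0.01439 × 500.0/4.928 = 1.460 mol/L

1.460 mol/L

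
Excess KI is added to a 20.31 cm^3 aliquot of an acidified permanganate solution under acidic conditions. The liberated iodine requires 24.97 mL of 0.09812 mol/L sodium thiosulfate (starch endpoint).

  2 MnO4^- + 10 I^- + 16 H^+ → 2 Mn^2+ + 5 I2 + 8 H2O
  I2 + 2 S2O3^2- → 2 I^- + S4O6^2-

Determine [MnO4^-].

n(S2O3^2-) = 0.02497 × 0.09812 = 2.450 × 10^-3 mol
n(I2) = n(S2O3^2-)/2 = 1.225 × 10^-3 mol
From the 2:5 ratio, n(MnO4^-) in the aliquot = 2/5 × 1.225 × 10^-3 = 4.900 × 10^-4 mol
[MnO4^-] = 4.900 × 10^-4 / 0.02031 = 0.02413 mol/L

0.02413 mol/L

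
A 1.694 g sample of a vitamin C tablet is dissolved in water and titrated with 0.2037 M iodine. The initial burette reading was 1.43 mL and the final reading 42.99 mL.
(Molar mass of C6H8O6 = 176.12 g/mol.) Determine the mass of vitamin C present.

1.491 g

C6H8O6 + I2 → C6H6O6 + 2 HI
n(I2) = 0.04156 L × 0.2037 mol/L = 8.466 × 10^-3 mol
n(C6H8O6) = 8.466 × 10^-3 mol (1:1 ratio)
mass of C6H8O6 = 8.466 × 10^-3 × 176.12 g/mol = 1.491 g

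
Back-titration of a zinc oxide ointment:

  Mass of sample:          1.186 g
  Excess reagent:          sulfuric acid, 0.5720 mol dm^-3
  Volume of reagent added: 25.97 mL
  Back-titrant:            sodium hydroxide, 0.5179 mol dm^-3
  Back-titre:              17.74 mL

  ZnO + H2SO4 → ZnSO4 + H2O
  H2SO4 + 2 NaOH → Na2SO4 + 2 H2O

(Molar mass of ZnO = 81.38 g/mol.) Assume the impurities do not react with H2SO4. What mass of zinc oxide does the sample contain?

0.8350 g

n(H2SO4) added = 0.02597 × 0.5720 = 0.01485 mol
n(NaOH) used in back-titration = 0.01774 × 0.5179 = 9.188 × 10^-3 mol
From the 1:2 ratio, n(H2SO4) left over = 1/2 × 9.188 × 10^-3 = 4.594 × 10^-3 mol
n(H2SO4) consumed by analyte = 0.01485 − 4.594 × 10^-3 = 0.01026 mol
n(ZnO) = 0.01026 mol (1:1 ratio)
mass of ZnO = 0.01026 × 81.38 = 0.8350 g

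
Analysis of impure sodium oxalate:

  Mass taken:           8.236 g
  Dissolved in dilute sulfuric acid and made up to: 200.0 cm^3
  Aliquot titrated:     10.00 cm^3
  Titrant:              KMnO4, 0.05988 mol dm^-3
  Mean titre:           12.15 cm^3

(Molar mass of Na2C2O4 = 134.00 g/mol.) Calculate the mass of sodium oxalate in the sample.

2 MnO4^- + 5 C2O4^2- + 16 H^+ → 2 Mn^2+ + 10 CO2 + 8 H2O
n(KMnO4) per titration = 0.01215 × 0.05988 = 7.275 × 10^-4 mol
From the 5:2 ratio, n(Na2C2O4) in each aliquot = 5/2 × 7.275 × 10^-4 = 1.819 × 10^-3 mol
n(Na2C2O4) in the whole flask = 1.819 × 10^-3 × 200.0/10.00 = 0.03638 mol
mass of Na2C2O4 = 0.03638 × 134.00 = 4.875 g

4.875 g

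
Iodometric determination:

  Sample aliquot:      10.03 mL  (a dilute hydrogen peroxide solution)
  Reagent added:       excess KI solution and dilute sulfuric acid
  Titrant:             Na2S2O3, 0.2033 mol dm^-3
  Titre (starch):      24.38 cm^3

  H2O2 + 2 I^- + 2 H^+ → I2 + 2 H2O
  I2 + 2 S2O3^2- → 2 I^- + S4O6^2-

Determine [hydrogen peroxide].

0.2471 mol/L

n(S2O3^2-) = 0.02438 × 0.2033 = 4.956 × 10^-3 mol
n(I2) = n(S2O3^2-)/2 = 2.478 × 10^-3 mol
n(H2O2) in the aliquot = 2.478 × 10^-3 mol (1:1 ratio)
[H2O2] = 2.478 × 10^-3 / 0.01003 = 0.2471 mol/L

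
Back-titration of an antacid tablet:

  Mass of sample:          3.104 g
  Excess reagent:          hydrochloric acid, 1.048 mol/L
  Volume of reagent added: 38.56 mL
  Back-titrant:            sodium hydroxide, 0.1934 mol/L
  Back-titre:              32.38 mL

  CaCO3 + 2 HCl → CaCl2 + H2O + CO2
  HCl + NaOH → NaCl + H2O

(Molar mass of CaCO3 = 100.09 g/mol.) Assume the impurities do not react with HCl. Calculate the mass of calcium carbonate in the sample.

n(HCl) added = 0.03856 × 1.048 = 0.04041 mol
n(NaOH) used in back-titration = 0.03238 × 0.1934 = 6.262 × 10^-3 mol
n(HCl) left over = 6.262 × 10^-3 mol (1:1 ratio)
n(HCl) consumed by analyte = 0.04041 − 6.262 × 10^-3 = 0.03415 mol
From the 1:2 ratio, n(CaCO3) = 1/2 × 0.03415 = 0.01707 mol
mass of CaCO3 = 0.01707 × 100.09 = 1.709 g

1.709 g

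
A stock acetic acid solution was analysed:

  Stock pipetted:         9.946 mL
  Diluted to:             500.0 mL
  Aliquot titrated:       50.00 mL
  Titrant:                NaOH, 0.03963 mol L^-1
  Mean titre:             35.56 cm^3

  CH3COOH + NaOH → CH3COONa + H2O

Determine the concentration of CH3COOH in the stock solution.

1.417 mol/L

n(NaOH) = 0.03556 × 0.03963 = 1.409 × 10^-3 mol
n(CH3COOH) in the aliquot = 1.409 × 10^-3 mol (1:1 ratio)
[CH3COOH]_dilute = 1.409 × 10^-3 / 0.05000 = 0.02818 mol/L
Dilution factor = 500.0 / 9.946 = 50.27
[CH3COOH]_stock = 0.02818 × 50.27 = 1.417 mol/L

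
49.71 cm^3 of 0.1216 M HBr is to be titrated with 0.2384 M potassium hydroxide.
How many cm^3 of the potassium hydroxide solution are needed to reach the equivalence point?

25.36 mL

HBr + KOH → KBr + H2O
n(HBr) = 0.04971 L × 0.1216 mol/L = 6.045 × 10^-3 mol
n(KOH) = 6.045 × 10^-3 mol (1:1 stoichiometry)
V(KOH) = 6.045 × 10^-3 mol / 0.2384 mol/L = 0.02536 L = 25.36 mL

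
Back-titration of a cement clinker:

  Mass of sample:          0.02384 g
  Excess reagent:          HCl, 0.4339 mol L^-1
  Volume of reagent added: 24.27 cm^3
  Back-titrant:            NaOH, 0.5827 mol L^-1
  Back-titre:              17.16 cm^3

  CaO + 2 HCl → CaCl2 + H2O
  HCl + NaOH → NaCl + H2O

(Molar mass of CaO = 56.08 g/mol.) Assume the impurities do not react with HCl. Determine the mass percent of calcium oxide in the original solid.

n(HCl) added = 0.02427 × 0.4339 = 0.01053 mol
n(NaOH) used in back-titration = 0.01716 × 0.5827 = 9.999 × 10^-3 mol
n(HCl) left over = 9.999 × 10^-3 mol (1:1 ratio)
n(HCl) consumed by analyte = 0.01053 − 9.999 × 10^-3 = 5.316 × 10^-4 mol
From the 1:2 ratio, n(CaO) = 1/2 × 5.316 × 10^-4 = 2.658 × 10^-4 mol
mass of CaO = 2.658 × 10^-4 × 56.08 = 0.01491 g
% CaO = 0.01491 / 0.02384 × 100 = 62.53 %

62.53 %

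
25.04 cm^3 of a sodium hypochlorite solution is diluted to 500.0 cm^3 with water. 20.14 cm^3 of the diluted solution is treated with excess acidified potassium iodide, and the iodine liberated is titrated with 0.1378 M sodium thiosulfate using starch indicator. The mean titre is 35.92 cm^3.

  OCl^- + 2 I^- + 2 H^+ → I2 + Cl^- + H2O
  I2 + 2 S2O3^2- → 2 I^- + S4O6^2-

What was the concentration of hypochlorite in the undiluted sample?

n(S2O3^2-) = 0.03592 × 0.1378 = 4.950 × 10^-3 mol
n(I2) = n(S2O3^2-)/2 = 2.475 × 10^-3 mol
n(OCl^-) in the aliquot = 2.475 × 10^-3 mol (1:1 ratio)
[OCl^-]_dilute = 2.475 × 10^-3 / 0.02014 = 0.1229 mol/L
[OCl^-]_original = 0.1229 × 500.0/25.04 = 2.454 mol/L

2.454 M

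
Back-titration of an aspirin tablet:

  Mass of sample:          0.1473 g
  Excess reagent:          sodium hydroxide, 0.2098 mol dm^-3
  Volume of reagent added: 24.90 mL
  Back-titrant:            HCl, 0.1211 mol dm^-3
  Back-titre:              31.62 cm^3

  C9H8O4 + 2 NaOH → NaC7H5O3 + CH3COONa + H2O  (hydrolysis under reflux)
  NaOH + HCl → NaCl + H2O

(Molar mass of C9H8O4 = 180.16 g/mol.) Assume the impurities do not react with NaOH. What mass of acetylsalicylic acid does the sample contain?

0.1256 g

n(NaOH) added = 0.02490 × 0.2098 = 5.224 × 10^-3 mol
n(HCl) used in back-titration = 0.03162 × 0.1211 = 3.829 × 10^-3 mol
n(NaOH) left over = 3.829 × 10^-3 mol (1:1 ratio)
n(NaOH) consumed by analyte = 5.224 × 10^-3 − 3.829 × 10^-3 = 1.395 × 10^-3 mol
From the 1:2 ratio, n(C9H8O4) = 1/2 × 1.395 × 10^-3 = 6.974 × 10^-4 mol
mass of C9H8O4 = 6.974 × 10^-4 × 180.16 = 0.1256 g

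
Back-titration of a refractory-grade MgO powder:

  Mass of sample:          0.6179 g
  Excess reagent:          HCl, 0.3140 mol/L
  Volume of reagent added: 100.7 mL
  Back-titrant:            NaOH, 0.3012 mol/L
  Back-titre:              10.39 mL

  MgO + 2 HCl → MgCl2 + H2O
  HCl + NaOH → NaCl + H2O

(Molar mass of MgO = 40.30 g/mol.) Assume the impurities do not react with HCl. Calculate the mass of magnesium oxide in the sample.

n(HCl) added = 0.1007 × 0.3140 = 0.03162 mol
n(NaOH) used in back-titration = 0.01039 × 0.3012 = 3.129 × 10^-3 mol
n(HCl) left over = 3.129 × 10^-3 mol (1:1 ratio)
n(HCl) consumed by analyte = 0.03162 − 3.129 × 10^-3 = 0.02849 mol
From the 1:2 ratio, n(MgO) = 1/2 × 0.02849 = 0.01425 mol
mass of MgO = 0.01425 × 40.30 = 0.5741 g

0.5741 g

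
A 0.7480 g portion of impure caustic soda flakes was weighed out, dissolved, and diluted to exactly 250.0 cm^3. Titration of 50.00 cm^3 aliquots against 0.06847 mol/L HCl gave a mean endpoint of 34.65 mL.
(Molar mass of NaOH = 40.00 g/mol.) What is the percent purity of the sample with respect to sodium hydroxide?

NaOH + HCl → NaCl + H2O
n(HCl) per titration = 0.03465 × 0.06847 = 2.372 × 10^-3 mol
n(NaOH) in each aliquot = 2.372 × 10^-3 mol (1:1 ratio)
n(NaOH) in the whole flask = 2.372 × 10^-3 × 250.0/50.00 = 0.01186 mol
mass of NaOH = 0.01186 × 40.00 = 0.4745 g
% NaOH = 0.4745 / 0.7480 × 100 = 63.44 %

63.44 %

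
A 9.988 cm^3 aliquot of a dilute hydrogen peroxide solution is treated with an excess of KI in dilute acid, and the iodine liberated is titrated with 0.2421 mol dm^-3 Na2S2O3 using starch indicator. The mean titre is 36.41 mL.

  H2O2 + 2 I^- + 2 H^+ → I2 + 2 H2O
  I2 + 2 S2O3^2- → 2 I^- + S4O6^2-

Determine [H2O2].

0.4413 mol/L

n(S2O3^2-) = 0.03641 × 0.2421 = 8.815 × 10^-3 mol
n(I2) = n(S2O3^2-)/2 = 4.407 × 10^-3 mol
n(H2O2) in the aliquot = 4.407 × 10^-3 mol (1:1 ratio)
[H2O2] = 4.407 × 10^-3 / 0.009988 = 0.4413 mol/L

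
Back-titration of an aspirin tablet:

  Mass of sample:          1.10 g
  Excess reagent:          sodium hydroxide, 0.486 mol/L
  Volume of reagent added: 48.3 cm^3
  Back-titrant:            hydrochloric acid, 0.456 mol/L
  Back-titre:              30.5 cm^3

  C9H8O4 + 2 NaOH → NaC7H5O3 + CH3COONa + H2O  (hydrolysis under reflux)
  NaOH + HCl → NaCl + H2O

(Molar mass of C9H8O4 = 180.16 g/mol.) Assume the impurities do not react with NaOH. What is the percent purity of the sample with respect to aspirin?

n(NaOH) added = 0.0483 × 0.486 = 0.0235 mol
n(HCl) used in back-titration = 0.0305 × 0.456 = 0.0139 mol
n(NaOH) left over = 0.0139 mol (1:1 ratio)
n(NaOH) consumed by analyte = 0.0235 − 0.0139 = 9.57 × 10^-3 mol
From the 1:2 ratio, n(C9H8O4) = 1/2 × 9.57 × 10^-3 = 4.78 × 10^-3 mol
mass of C9H8O4 = 4.78 × 10^-3 × 180.16 = 0.862 g
% C9H8O4 = 0.862 / 1.10 × 100 = 78.3 %

78.3 %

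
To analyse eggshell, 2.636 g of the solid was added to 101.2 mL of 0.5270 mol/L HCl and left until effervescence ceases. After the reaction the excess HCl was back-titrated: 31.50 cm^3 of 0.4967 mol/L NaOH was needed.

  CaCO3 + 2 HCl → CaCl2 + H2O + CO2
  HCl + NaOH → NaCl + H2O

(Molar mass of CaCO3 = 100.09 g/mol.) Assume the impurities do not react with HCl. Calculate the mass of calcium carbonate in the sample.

1.886 g

n(HCl) added = 0.1012 × 0.5270 = 0.05333 mol
n(NaOH) used in back-titration = 0.03150 × 0.4967 = 0.01565 mol
n(HCl) left over = 0.01565 mol (1:1 ratio)
n(HCl) consumed by analyte = 0.05333 − 0.01565 = 0.03769 mol
From the 1:2 ratio, n(CaCO3) = 1/2 × 0.03769 = 0.01884 mol
mass of CaCO3 = 0.01884 × 100.09 = 1.886 g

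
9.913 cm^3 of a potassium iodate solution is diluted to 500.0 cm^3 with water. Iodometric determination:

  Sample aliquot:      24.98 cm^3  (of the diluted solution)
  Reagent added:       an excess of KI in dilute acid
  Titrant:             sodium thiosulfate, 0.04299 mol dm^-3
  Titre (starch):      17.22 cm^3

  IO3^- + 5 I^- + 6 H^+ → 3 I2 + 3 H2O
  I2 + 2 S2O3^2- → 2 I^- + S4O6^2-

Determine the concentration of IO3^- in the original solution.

0.2491 mol/L

n(S2O3^2-) = 0.01722 × 0.04299 = 7.403 × 10^-4 mol
n(I2) = n(S2O3^2-)/2 = 3.701 × 10^-4 mol
From the 1:3 ratio, n(IO3^-) in the aliquot = 1/3 × 3.701 × 10^-4 = 1.234 × 10^-4 mol
[IO3^-]_dilute = 1.234 × 10^-4 / 0.02498 = 0.004939 mol/L
[IO3^-]_original = 0.004939 × 500.0/9.913 = 0.2491 mol/L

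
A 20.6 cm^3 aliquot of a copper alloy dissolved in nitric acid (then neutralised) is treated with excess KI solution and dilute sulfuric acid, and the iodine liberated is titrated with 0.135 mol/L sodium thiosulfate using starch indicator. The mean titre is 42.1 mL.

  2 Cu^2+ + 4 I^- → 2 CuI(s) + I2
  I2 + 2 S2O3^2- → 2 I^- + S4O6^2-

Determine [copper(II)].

0.276 mol/L

n(S2O3^2-) = 0.0421 × 0.135 = 5.68 × 10^-3 mol
n(I2) = n(S2O3^2-)/2 = 2.84 × 10^-3 mol
From the 2:1 ratio, n(Cu2+) in the aliquot = 2/1 × 2.84 × 10^-3 = 5.68 × 10^-3 mol
[Cu2+] = 5.68 × 10^-3 / 0.0206 = 0.276 mol/L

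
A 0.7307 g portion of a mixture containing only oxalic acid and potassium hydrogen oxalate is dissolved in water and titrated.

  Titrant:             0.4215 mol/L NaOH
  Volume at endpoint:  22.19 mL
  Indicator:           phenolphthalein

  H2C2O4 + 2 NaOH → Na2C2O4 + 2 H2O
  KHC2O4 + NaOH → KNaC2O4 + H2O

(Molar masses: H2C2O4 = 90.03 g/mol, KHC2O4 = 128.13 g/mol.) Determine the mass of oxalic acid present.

n(NaOH) = 0.02219 × 0.4215 = 9.353 × 10^-3 mol
Let x = n(H2C2O4), y = n(KHC2O4).
Titrant: 2x + 1y = 9.353 × 10^-3;  mass: 90.03x + 128.13y = 0.7307
Solving, x = 2.814 × 10^-3 mol, y = 3.726 × 10^-3 mol
mass of H2C2O4 = 2.814 × 10^-3 × 90.03 = 0.2533 g

0.2533 g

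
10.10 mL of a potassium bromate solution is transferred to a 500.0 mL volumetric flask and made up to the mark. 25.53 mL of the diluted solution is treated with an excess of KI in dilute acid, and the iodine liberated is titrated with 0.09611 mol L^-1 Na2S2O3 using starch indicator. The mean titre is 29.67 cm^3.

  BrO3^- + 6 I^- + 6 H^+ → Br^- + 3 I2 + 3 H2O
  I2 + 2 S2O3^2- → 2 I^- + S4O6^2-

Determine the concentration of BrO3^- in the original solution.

n(S2O3^2-) = 0.02967 × 0.09611 = 2.852 × 10^-3 mol
n(I2) = n(S2O3^2-)/2 = 1.426 × 10^-3 mol
From the 1:3 ratio, n(BrO3^-) in the aliquot = 1/3 × 1.426 × 10^-3 = 4.753 × 10^-4 mol
[BrO3^-]_dilute = 4.753 × 10^-4 / 0.02553 = 0.01862 mol/L
[BrO3^-]_original = 0.01862 × 500.0/10.10 = 0.9216 mol/L

0.9216 mol/L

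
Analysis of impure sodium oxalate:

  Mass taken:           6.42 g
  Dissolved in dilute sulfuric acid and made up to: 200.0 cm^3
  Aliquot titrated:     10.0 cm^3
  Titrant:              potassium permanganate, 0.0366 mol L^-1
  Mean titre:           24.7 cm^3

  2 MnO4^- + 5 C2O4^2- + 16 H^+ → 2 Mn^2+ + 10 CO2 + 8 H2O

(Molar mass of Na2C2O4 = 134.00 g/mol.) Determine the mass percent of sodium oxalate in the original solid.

n(KMnO4) per titration = 0.0247 × 0.0366 = 9.04 × 10^-4 mol
From the 5:2 ratio, n(Na2C2O4) in each aliquot = 5/2 × 9.04 × 10^-4 = 2.26 × 10^-3 mol
n(Na2C2O4) in the whole flask = 2.26 × 10^-3 × 200.0/10.0 = 0.0452 mol
mass of Na2C2O4 = 0.0452 × 134.00 = 6.06 g
% Na2C2O4 = 6.06 / 6.42 × 100 = 94.3 %

94.3 %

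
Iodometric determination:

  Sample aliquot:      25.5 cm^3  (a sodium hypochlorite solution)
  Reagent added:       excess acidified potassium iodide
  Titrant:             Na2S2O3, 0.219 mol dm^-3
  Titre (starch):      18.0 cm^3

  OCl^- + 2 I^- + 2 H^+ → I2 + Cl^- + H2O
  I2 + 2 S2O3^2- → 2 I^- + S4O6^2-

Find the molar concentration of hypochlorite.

0.0773 mol/L

n(S2O3^2-) = 0.0180 × 0.219 = 3.94 × 10^-3 mol
n(I2) = n(S2O3^2-)/2 = 1.97 × 10^-3 mol
n(OCl^-) in the aliquot = 1.97 × 10^-3 mol (1:1 ratio)
[OCl^-] = 1.97 × 10^-3 / 0.0255 = 0.0773 mol/L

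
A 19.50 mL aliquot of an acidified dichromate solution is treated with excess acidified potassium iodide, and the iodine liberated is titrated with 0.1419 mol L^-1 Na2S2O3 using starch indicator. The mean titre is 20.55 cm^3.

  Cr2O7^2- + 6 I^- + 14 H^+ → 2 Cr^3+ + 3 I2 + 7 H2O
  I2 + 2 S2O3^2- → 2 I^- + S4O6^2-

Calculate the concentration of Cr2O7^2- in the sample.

0.02492 mol/L

n(S2O3^2-) = 0.02055 × 0.1419 = 2.916 × 10^-3 mol
n(I2) = n(S2O3^2-)/2 = 1.458 × 10^-3 mol
From the 1:3 ratio, n(Cr2O7^2-) in the aliquot = 1/3 × 1.458 × 10^-3 = 4.860 × 10^-4 mol
[Cr2O7^2-] = 4.860 × 10^-4 / 0.01950 = 0.02492 mol/L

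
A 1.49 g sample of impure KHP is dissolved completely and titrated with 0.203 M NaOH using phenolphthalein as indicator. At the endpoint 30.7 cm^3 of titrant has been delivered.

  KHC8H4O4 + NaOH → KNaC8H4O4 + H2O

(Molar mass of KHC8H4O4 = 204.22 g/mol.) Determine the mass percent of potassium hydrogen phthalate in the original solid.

85.4 %

n(NaOH) = 0.0307 L × 0.203 mol/L = 6.23 × 10^-3 mol
n(KHC8H4O4) = 6.23 × 10^-3 mol (1:1 ratio)
mass of KHC8H4O4 = 6.23 × 10^-3 × 204.22 g/mol = 1.27 g
% KHC8H4O4 = 1.27 / 1.49 × 100 = 85.4 %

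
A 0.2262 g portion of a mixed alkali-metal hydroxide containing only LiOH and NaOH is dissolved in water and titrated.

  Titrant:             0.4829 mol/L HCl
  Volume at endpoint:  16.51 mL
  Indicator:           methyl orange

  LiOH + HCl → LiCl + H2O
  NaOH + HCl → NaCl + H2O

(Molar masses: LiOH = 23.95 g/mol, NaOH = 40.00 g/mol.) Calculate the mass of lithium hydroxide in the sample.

0.1383 g

n(HCl) = 0.01651 × 0.4829 = 7.973 × 10^-3 mol
Let x = n(LiOH), y = n(NaOH).
Titrant: 1x + 1y = 7.973 × 10^-3;  mass: 23.95x + 40.00y = 0.2262
Solving, x = 5.776 × 10^-3 mol, y = 2.197 × 10^-3 mol
mass of LiOH = 5.776 × 10^-3 × 23.95 = 0.1383 g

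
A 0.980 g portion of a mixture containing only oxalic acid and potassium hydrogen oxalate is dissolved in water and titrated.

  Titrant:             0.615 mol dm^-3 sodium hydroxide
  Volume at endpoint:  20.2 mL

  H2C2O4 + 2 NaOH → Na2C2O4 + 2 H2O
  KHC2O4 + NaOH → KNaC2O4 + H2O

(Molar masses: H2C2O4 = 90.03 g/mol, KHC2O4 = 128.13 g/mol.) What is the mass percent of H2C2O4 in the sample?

n(NaOH) = 0.0202 × 0.615 = 0.0124 mol
Let x = n(H2C2O4), y = n(KHC2O4).
Titrant: 2x + 1y = 0.0124;  mass: 90.03x + 128.13y = 0.980
Solving, x = 3.68 × 10^-3 mol, y = 5.06 × 10^-3 mol
mass of H2C2O4 = 3.68 × 10^-3 × 90.03 = 0.331 g
% H2C2O4 = 0.331 / 0.980 × 100 = 33.8 %

33.8 %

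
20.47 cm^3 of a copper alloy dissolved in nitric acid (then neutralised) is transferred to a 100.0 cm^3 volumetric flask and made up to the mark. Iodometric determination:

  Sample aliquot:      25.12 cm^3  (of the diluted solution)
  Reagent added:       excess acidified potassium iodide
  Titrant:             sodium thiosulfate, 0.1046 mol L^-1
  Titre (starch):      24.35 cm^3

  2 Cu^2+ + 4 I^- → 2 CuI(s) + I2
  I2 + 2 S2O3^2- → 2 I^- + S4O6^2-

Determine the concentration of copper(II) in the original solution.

n(S2O3^2-) = 0.02435 × 0.1046 = 2.547 × 10^-3 mol
n(I2) = n(S2O3^2-)/2 = 1.274 × 10^-3 mol
From the 2:1 ratio, n(Cu2+) in the aliquot = 2/1 × 1.274 × 10^-3 = 2.547 × 10^-3 mol
[Cu2+]_dilute = 2.547 × 10^-3 / 0.02512 = 0.1014 mol/L
[Cu2+]_original = 0.1014 × 100.0/20.47 = 0.4953 mol/L

0.4953 mol/L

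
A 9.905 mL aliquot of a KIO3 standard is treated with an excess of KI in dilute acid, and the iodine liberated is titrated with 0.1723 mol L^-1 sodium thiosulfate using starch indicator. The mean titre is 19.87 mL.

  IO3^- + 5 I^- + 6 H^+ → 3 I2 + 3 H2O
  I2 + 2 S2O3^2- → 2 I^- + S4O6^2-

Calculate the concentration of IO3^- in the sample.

0.05761 mol/L

n(S2O3^2-) = 0.01987 × 0.1723 = 3.424 × 10^-3 mol
n(I2) = n(S2O3^2-)/2 = 1.712 × 10^-3 mol
From the 1:3 ratio, n(IO3^-) in the aliquot = 1/3 × 1.712 × 10^-3 = 5.706 × 10^-4 mol
[IO3^-] = 5.706 × 10^-4 / 0.009905 = 0.05761 mol/L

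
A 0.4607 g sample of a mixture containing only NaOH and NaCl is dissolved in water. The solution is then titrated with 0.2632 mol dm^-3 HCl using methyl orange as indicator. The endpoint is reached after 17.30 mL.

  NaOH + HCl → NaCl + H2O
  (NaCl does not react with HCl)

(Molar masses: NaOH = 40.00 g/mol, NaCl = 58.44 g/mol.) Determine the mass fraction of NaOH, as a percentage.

n(HCl) = 0.01730 × 0.2632 = 4.553 × 10^-3 mol
Let x = n(NaOH), y = n(NaCl).
Titrant: 1x = 4.553 × 10^-3;  mass: 40.00x + 58.44y = 0.4607
Solving, x = 4.553 × 10^-3 mol, y = 4.767 × 10^-3 mol
mass of NaOH = 4.553 × 10^-3 × 40.00 = 0.1821 g
% NaOH = 0.1821 / 0.4607 × 100 = 39.53 %

39.53 %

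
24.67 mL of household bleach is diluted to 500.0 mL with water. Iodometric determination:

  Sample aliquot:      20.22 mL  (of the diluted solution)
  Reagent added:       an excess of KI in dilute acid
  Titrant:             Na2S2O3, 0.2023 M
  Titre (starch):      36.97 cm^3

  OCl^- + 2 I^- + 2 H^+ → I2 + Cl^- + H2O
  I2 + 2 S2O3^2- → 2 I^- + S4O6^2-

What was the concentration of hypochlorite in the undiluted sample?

3.748 M

n(S2O3^2-) = 0.03697 × 0.2023 = 7.479 × 10^-3 mol
n(I2) = n(S2O3^2-)/2 = 3.740 × 10^-3 mol
n(OCl^-) in the aliquot = 3.740 × 10^-3 mol (1:1 ratio)
[OCl^-]_dilute = 3.740 × 10^-3 / 0.02022 = 0.1849 mol/L
[OCl^-]_original = 0.1849 × 500.0/24.67 = 3.748 mol/L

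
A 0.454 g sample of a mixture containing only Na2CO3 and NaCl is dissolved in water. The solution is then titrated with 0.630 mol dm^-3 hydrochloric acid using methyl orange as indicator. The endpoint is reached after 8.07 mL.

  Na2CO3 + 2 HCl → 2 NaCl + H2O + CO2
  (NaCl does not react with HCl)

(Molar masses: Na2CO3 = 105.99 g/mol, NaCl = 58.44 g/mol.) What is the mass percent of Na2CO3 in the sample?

n(HCl) = 0.00807 × 0.630 = 5.08 × 10^-3 mol
Let x = n(Na2CO3), y = n(NaCl).
Titrant: 2x = 5.08 × 10^-3;  mass: 105.99x + 58.44y = 0.454
Solving, x = 2.54 × 10^-3 mol, y = 3.16 × 10^-3 mol
mass of Na2CO3 = 2.54 × 10^-3 × 105.99 = 0.269 g
% Na2CO3 = 0.269 / 0.454 × 100 = 59.3 %

59.3 %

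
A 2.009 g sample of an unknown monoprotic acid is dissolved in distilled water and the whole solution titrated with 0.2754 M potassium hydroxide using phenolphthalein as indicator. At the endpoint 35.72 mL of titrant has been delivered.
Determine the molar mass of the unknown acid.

n(KOH) = 0.03572 L × 0.2754 mol/L = 9.837 × 10^-3 mol
n(HA) = 9.837 × 10^-3 mol (1:1 ratio)
M = m / n = 2.009 g / 9.837 × 10^-3 mol = 204.2 g/mol

204.2 g/mol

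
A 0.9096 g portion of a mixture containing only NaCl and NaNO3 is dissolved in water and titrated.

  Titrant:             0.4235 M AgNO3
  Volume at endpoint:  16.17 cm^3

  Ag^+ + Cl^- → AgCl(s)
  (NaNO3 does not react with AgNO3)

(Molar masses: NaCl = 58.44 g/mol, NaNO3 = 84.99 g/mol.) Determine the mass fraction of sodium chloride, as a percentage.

n(AgNO3) = 0.01617 × 0.4235 = 6.848 × 10^-3 mol
Let x = n(NaCl), y = n(NaNO3).
Titrant: 1x = 6.848 × 10^-3;  mass: 58.44x + 84.99y = 0.9096
Solving, x = 6.848 × 10^-3 mol, y = 5.994 × 10^-3 mol
mass of NaCl = 6.848 × 10^-3 × 58.44 = 0.4002 g
% NaCl = 0.4002 / 0.9096 × 100 = 44.00 %

44.00 %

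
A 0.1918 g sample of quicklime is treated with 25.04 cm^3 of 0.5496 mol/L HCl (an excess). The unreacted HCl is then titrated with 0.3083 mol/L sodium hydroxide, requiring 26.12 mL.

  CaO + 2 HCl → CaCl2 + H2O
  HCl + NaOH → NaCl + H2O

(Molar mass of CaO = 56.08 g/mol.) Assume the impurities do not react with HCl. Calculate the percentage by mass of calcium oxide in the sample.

83.46 %

n(HCl) added = 0.02504 × 0.5496 = 0.01376 mol
n(NaOH) used in back-titration = 0.02612 × 0.3083 = 8.053 × 10^-3 mol
n(HCl) left over = 8.053 × 10^-3 mol (1:1 ratio)
n(HCl) consumed by analyte = 0.01376 − 8.053 × 10^-3 = 5.709 × 10^-3 mol
From the 1:2 ratio, n(CaO) = 1/2 × 5.709 × 10^-3 = 2.855 × 10^-3 mol
mass of CaO = 2.855 × 10^-3 × 56.08 = 0.1601 g
% CaO = 0.1601 / 0.1918 × 100 = 83.46 %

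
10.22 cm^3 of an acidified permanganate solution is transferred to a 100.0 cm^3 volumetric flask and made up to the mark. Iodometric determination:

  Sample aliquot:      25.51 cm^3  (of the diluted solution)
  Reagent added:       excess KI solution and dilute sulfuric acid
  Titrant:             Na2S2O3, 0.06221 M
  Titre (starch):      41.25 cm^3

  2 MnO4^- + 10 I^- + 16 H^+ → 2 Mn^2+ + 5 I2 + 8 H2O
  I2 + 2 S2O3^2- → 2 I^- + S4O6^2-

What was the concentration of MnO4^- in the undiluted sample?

0.1969 M

n(S2O3^2-) = 0.04125 × 0.06221 = 2.566 × 10^-3 mol
n(I2) = n(S2O3^2-)/2 = 1.283 × 10^-3 mol
From the 2:5 ratio, n(MnO4^-) in the aliquot = 2/5 × 1.283 × 10^-3 = 5.132 × 10^-4 mol
[MnO4^-]_dilute = 5.132 × 10^-4 / 0.02551 = 0.02012 mol/L
[MnO4^-]_original = 0.02012 × 100.0/10.22 = 0.1969 mol/L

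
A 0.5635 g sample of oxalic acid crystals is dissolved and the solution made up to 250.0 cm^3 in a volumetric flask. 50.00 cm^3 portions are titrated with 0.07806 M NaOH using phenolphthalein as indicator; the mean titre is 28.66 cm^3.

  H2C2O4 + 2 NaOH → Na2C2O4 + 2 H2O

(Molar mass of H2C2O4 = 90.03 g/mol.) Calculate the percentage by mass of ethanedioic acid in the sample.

n(NaOH) per titration = 0.02866 × 0.07806 = 2.237 × 10^-3 mol
From the 1:2 ratio, n(H2C2O4) in each aliquot = 1/2 × 2.237 × 10^-3 = 1.119 × 10^-3 mol
n(H2C2O4) in the whole flask = 1.119 × 10^-3 × 250.0/50.00 = 5.593 × 10^-3 mol
mass of H2C2O4 = 5.593 × 10^-3 × 90.03 = 0.5035 g
% H2C2O4 = 0.5035 / 0.5635 × 100 = 89.36 %

89.36 %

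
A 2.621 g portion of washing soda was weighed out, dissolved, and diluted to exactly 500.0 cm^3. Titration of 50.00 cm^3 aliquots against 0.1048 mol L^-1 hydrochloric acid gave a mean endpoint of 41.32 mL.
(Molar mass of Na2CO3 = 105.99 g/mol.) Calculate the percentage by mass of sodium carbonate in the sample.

87.56 %

Na2CO3 + 2 HCl → 2 NaCl + H2O + CO2
n(HCl) per titration = 0.04132 × 0.1048 = 4.330 × 10^-3 mol
From the 1:2 ratio, n(Na2CO3) in each aliquot = 1/2 × 4.330 × 10^-3 = 2.165 × 10^-3 mol
n(Na2CO3) in the whole flask = 2.165 × 10^-3 × 500.0/50.00 = 0.02165 mol
mass of Na2CO3 = 0.02165 × 105.99 = 2.295 g
% Na2CO3 = 2.295 / 2.621 × 100 = 87.56 %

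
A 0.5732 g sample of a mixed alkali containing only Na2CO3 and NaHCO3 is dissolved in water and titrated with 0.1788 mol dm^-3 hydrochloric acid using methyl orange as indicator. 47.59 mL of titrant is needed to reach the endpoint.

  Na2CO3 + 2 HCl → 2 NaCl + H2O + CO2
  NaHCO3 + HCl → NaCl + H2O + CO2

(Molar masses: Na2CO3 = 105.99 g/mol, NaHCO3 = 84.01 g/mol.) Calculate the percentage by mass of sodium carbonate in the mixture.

n(HCl) = 0.04759 × 0.1788 = 8.509 × 10^-3 mol
Let x = n(Na2CO3), y = n(NaHCO3).
Titrant: 2x + 1y = 8.509 × 10^-3;  mass: 105.99x + 84.01y = 0.5732
Solving, x = 2.284 × 10^-3 mol, y = 3.942 × 10^-3 mol
mass of Na2CO3 = 2.284 × 10^-3 × 105.99 = 0.2420 g
% Na2CO3 = 0.2420 / 0.5732 × 100 = 42.23 %

42.23 %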